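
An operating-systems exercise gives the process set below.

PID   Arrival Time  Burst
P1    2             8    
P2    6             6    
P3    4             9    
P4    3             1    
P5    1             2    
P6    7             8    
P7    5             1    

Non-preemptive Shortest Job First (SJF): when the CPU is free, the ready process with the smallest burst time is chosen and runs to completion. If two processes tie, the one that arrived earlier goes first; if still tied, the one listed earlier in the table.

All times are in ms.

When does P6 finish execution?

27

Schedule: | idle 0-1 | P5 1-3 | P4 3-4 | P1 4-12 | P7 12-13 | P2 13-19 | P6 19-27 | P3 27-36 |
Completion: P1=12  P2=19  P3=36  P4=4  P5=3  P6=27  P7=13
Turnaround (C−A): P1=10  P2=13  P3=32  P4=1  P5=2  P6=20  P7=8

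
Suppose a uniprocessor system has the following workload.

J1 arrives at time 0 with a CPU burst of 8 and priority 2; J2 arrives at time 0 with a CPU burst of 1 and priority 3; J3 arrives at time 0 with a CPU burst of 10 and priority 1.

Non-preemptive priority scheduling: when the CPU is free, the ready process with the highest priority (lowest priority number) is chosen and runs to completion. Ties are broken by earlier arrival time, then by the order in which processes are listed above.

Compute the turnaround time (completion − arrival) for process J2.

Timeline: | J3 0-10 | J1 10-18 | J2 18-19 |
Completion: J1=18  J2=19  J3=10
Turnaround (C−A): J1=18  J2=19  J3=10
Turnaround(J2) = completion − arrival = 19 − 0 = 19

19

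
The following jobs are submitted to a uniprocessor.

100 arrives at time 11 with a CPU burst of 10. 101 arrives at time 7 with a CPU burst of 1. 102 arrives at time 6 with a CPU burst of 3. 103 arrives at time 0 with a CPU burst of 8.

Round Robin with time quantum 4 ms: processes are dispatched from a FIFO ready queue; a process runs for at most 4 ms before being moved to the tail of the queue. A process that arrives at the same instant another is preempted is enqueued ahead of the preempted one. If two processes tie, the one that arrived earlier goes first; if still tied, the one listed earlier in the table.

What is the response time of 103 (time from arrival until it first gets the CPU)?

Schedule: | 103 0-8 | 102 8-11 | 101 11-12 | 100 12-22 |
Completion: 100=22  101=12  102=11  103=8
Turnaround (C−A): 100=11  101=5  102=5  103=8
Response(103) = first start − arrival = 0 − 0 = 0

0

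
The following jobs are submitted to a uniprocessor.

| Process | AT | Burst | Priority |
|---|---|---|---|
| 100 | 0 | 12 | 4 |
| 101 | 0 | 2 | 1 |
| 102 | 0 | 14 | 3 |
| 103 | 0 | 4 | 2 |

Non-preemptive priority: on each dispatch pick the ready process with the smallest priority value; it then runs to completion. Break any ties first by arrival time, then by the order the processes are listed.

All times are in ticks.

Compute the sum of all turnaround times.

60

Gantt: | 101 0-2 | 103 2-6 | 102 6-20 | 100 20-32 |
Completion: 100=32  101=2  102=20  103=6
Turnaround = completion − arrival: 100=32, 101=2, 102=20, 103=6
Total turnaround = 32 + 2 + 20 + 6 = 60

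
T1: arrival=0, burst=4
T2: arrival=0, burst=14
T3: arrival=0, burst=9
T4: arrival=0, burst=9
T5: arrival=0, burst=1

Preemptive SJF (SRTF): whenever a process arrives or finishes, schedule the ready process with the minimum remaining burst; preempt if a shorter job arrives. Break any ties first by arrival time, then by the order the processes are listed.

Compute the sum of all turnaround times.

Timeline: | T5 0-1 | T1 1-5 | T3 5-14 | T4 14-23 | T2 23-37 |
Completion: T1=5  T2=37  T3=14  T4=23  T5=1
Turnaround (C−A): T1=5  T2=37  T3=14  T4=23  T5=1
Turnaround = completion − arrival: T1=5, T2=37, T3=14, T4=23, T5=1
Total turnaround = 5 + 37 + 14 + 23 + 1 = 80

80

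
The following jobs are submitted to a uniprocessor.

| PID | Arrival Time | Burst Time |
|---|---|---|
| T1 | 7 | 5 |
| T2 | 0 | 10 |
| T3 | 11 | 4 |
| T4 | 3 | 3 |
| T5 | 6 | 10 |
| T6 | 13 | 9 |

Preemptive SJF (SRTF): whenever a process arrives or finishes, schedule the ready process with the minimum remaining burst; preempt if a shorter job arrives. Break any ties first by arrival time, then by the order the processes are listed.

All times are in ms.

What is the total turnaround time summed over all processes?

Gantt: | T2 0-3 | T4 3-6 | T2 6-7 | T1 7-12 | T3 12-16 | T2 16-22 | T6 22-31 | T5 31-41 |
Completion: T1=12  T2=22  T3=16  T4=6  T5=41  T6=31
Turnaround = completion − arrival: T1=5, T2=22, T3=5, T4=3, T5=35, T6=18
Total turnaround = 5 + 22 + 5 + 3 + 35 + 18 = 88

88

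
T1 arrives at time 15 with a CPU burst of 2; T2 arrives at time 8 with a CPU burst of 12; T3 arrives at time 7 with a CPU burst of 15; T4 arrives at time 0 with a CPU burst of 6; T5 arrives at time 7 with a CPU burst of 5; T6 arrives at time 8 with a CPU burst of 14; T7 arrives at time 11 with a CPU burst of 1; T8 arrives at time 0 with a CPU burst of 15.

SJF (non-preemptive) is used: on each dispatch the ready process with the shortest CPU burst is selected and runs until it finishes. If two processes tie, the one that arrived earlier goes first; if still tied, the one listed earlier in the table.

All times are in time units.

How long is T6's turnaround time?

Gantt: | T4 0-6 | T8 6-21 | T7 21-22 | T1 22-24 | T5 24-29 | T2 29-41 | T6 41-55 | T3 55-70 |
Completion: T1=24  T2=41  T3=70  T4=6  T5=29  T6=55  T7=22  T8=21
Turnaround(T6) = completion − arrival = 55 − 8 = 47

47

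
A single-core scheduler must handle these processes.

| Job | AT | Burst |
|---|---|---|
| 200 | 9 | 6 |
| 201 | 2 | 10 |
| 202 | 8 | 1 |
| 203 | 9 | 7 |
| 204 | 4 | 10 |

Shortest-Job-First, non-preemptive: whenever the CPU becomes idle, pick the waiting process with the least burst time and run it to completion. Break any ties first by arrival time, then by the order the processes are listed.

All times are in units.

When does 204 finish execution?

Schedule: | idle 0-2 | 201 2-12 | 202 12-13 | 200 13-19 | 203 19-26 | 204 26-36 |
Completion: 200=19  201=12  202=13  203=26  204=36
Turnaround (C−A): 200=10  201=10  202=5  203=17  204=32

36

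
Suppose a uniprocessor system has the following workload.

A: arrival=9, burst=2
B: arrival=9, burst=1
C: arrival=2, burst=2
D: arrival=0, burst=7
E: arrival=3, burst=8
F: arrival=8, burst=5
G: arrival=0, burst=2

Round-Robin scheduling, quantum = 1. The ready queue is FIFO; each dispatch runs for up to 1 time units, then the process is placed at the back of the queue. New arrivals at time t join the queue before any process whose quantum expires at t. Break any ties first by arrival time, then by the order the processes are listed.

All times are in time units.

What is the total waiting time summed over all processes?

Timeline: | D 0-1 | G 1-2 | D 2-3 | C 3-4 | G 4-5 | E 5-6 | D 6-7 | C 7-8 | E 8-9 | D 9-10 | F 10-11 | A 11-12 | B 12-13 | E 13-14 | D 14-15 | F 15-16 | A 16-17 | E 17-18 | D 18-19 | F 19-20 | E 20-21 | D 21-22 | F 22-23 | E 23-24 | F 24-25 | E 25-27 |
Completion: A=17  B=13  C=8  D=22  E=27  F=25  G=5
Waiting = turnaround − burst: A=6, B=3, C=4, D=15, E=16, F=12, G=3
Total waiting = 6 + 3 + 4 + 15 + 16 + 12 + 3 = 59

59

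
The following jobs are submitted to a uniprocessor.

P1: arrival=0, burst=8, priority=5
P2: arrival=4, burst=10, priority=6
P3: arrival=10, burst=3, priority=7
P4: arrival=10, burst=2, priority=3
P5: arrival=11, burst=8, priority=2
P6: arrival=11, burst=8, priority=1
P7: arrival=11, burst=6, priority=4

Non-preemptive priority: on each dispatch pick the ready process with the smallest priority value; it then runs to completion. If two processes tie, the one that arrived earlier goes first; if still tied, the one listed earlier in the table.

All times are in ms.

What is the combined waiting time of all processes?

Schedule: | P1 0-8 | P2 8-18 | P6 18-26 | P5 26-34 | P4 34-36 | P7 36-42 | P3 42-45 |
Completion: P1=8  P2=18  P3=45  P4=36  P5=34  P6=26  P7=42
Turnaround (C−A): P1=8  P2=14  P3=35  P4=26  P5=23  P6=15  P7=31
Waiting = turnaround − burst: P1=0, P2=4, P3=32, P4=24, P5=15, P6=7, P7=25
Total waiting = 0 + 4 + 32 + 24 + 15 + 7 + 25 = 107

107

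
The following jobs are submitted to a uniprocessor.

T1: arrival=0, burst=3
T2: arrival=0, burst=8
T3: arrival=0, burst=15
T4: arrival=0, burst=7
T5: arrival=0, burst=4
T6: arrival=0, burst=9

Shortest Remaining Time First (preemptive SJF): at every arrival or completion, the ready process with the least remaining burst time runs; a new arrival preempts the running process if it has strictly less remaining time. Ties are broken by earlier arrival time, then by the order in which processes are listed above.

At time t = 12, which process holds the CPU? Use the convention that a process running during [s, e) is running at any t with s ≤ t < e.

Timeline: | T1 0-3 | T5 3-7 | T4 7-14 | T2 14-22 | T6 22-31 | T3 31-46 |
Completion: T1=3  T2=22  T3=46  T4=14  T5=7  T6=31

T4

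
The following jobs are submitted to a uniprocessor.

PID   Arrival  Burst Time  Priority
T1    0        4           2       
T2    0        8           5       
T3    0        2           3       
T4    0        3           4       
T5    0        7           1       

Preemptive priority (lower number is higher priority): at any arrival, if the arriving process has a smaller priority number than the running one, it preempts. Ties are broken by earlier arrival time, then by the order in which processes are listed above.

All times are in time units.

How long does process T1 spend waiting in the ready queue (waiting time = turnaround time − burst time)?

7

Schedule: | T5 0-7 | T1 7-11 | T3 11-13 | T4 13-16 | T2 16-24 |
Completion: T1=11  T2=24  T3=13  T4=16  T5=7
Waiting(T1) = turnaround − burst = 11 − 4 = 7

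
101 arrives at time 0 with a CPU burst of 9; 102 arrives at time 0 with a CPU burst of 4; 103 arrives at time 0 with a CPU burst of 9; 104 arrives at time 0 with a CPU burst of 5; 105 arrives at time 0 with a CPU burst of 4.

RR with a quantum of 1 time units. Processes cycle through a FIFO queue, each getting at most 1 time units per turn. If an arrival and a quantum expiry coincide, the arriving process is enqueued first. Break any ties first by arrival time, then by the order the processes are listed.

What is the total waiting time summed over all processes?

90

Schedule: | 101 0-1 | 102 1-2 | 103 2-3 | 104 3-4 | 105 4-5 | 101 5-6 | 102 6-7 | 103 7-8 | 104 8-9 | 105 9-10 | 101 10-11 | 102 11-12 | 103 12-13 | 104 13-14 | 105 14-15 | 101 15-16 | 102 16-17 | 103 17-18 | 104 18-19 | 105 19-20 | 101 20-21 | 103 21-22 | 104 22-23 | 101 23-24 | 103 24-25 | 101 25-26 | 103 26-27 | 101 27-28 | 103 28-29 | 101 29-30 | 103 30-31 |
Completion: 101=30  102=17  103=31  104=23  105=20
Turnaround (C−A): 101=30  102=17  103=31  104=23  105=20
Waiting = turnaround − burst: 101=21, 102=13, 103=22, 104=18, 105=16
Total waiting = 21 + 13 + 22 + 18 + 16 = 90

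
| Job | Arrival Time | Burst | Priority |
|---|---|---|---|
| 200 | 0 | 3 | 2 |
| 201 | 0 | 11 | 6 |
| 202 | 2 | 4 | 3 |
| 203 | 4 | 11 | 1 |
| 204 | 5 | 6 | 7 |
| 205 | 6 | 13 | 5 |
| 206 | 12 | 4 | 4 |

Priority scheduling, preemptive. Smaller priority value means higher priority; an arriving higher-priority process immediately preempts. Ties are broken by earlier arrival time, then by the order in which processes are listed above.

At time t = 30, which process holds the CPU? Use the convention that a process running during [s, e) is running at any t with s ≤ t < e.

Gantt: | 200 0-3 | 202 3-4 | 203 4-15 | 202 15-18 | 206 18-22 | 205 22-35 | 201 35-46 | 204 46-52 |
Completion: 200=3  201=46  202=18  203=15  204=52  205=35  206=22
Turnaround (C−A): 200=3  201=46  202=16  203=11  204=47  205=29  206=10

205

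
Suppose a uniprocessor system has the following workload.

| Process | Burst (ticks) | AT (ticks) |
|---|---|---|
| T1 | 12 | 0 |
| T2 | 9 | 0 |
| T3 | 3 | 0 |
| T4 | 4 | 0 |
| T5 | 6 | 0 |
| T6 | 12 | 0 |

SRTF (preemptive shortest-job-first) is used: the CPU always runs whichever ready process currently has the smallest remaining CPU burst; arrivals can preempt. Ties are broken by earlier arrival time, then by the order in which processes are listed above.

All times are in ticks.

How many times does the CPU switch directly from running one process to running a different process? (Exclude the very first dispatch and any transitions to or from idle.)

5

Gantt: | T3 0-3 | T4 3-7 | T5 7-13 | T2 13-22 | T1 22-34 | T6 34-46 |
Completion: T1=34  T2=22  T3=3  T4=7  T5=13  T6=46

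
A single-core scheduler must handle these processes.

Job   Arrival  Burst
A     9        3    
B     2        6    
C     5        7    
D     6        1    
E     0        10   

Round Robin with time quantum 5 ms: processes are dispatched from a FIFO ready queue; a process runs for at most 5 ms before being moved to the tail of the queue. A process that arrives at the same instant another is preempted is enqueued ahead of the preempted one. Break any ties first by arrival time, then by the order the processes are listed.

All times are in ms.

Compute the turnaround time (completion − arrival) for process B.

Timeline: | E 0-5 | B 5-10 | C 10-15 | E 15-20 | D 20-21 | A 21-24 | B 24-25 | C 25-27 |
Completion: A=24  B=25  C=27  D=21  E=20
Turnaround(B) = completion − arrival = 25 − 2 = 23

23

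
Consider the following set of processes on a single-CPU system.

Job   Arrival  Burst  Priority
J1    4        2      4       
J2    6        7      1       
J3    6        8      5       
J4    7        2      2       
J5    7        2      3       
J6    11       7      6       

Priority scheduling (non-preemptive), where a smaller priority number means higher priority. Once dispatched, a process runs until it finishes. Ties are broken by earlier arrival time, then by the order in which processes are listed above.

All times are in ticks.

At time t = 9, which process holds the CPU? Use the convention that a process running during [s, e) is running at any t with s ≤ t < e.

Timeline: | idle 0-4 | J1 4-6 | J2 6-13 | J4 13-15 | J5 15-17 | J3 17-25 | J6 25-32 |
Completion: J1=6  J2=13  J3=25  J4=15  J5=17  J6=32
Turnaround (C−A): J1=2  J2=7  J3=19  J4=8  J5=10  J6=21

J2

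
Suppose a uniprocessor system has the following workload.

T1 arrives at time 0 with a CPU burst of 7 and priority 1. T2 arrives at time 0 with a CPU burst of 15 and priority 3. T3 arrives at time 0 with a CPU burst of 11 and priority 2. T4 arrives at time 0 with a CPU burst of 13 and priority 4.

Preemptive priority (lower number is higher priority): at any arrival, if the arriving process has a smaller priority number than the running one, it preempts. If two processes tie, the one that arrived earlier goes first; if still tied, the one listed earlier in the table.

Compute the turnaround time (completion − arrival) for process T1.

Schedule: | T1 0-7 | T3 7-18 | T2 18-33 | T4 33-46 |
Completion: T1=7  T2=33  T3=18  T4=46
Turnaround(T1) = completion − arrival = 7 − 0 = 7

7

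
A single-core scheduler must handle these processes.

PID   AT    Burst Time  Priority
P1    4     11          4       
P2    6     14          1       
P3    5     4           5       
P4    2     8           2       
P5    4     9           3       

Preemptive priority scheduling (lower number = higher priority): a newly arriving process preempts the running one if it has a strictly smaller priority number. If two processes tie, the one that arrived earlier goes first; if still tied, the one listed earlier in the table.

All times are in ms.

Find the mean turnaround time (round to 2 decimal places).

Schedule: | idle 0-2 | P4 2-6 | P2 6-20 | P4 20-24 | P5 24-33 | P1 33-44 | P3 44-48 |
Completion: P1=44  P2=20  P3=48  P4=24  P5=33
Turnaround (C−A): P1=40  P2=14  P3=43  P4=22  P5=29
Turnaround times: P1=40, P2=14, P3=43, P4=22, P5=29
Average turnaround = (40+14+43+22+29) / 5 = 148/5 = 29.60

29.60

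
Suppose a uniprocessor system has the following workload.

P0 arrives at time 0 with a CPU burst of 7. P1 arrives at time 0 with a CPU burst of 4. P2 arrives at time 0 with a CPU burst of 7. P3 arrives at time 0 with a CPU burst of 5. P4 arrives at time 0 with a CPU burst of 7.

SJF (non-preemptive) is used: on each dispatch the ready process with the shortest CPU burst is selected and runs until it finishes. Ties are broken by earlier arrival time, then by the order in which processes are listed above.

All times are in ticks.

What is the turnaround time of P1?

4

Timeline: | P1 0-4 | P3 4-9 | P0 9-16 | P2 16-23 | P4 23-30 |
Completion: P0=16  P1=4  P2=23  P3=9  P4=30
Turnaround(P1) = completion − arrival = 4 − 0 = 4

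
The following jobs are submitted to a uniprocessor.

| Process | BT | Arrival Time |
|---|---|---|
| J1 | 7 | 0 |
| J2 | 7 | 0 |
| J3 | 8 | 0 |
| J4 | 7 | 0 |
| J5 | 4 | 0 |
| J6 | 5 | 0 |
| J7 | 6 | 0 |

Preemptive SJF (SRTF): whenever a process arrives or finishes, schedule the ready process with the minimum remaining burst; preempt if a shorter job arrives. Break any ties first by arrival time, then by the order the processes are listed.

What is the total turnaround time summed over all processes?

Timeline: | J5 0-4 | J6 4-9 | J7 9-15 | J1 15-22 | J2 22-29 | J4 29-36 | J3 36-44 |
Completion: J1=22  J2=29  J3=44  J4=36  J5=4  J6=9  J7=15
Turnaround = completion − arrival: J1=22, J2=29, J3=44, J4=36, J5=4, J6=9, J7=15
Total turnaround = 22 + 29 + 44 + 36 + 4 + 9 + 15 = 159

159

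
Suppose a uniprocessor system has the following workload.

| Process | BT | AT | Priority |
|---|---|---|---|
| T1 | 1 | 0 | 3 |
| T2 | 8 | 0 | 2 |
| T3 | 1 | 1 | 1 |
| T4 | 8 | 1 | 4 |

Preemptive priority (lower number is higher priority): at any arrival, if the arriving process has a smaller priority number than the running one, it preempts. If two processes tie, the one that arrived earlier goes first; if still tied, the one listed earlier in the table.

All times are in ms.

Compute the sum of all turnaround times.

37

Timeline: | T2 0-1 | T3 1-2 | T2 2-9 | T1 9-10 | T4 10-18 |
Completion: T1=10  T2=9  T3=2  T4=18
Turnaround = completion − arrival: T1=10, T2=9, T3=1, T4=17
Total turnaround = 10 + 9 + 1 + 17 = 37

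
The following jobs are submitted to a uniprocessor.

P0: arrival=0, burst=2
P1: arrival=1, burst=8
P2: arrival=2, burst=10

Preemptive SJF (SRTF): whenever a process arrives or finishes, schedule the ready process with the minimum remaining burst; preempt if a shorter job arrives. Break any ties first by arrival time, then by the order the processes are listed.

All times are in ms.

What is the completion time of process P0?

Schedule: | P0 0-2 | P1 2-10 | P2 10-20 |
Completion: P0=2  P1=10  P2=20
Turnaround (C−A): P0=2  P1=9  P2=18

2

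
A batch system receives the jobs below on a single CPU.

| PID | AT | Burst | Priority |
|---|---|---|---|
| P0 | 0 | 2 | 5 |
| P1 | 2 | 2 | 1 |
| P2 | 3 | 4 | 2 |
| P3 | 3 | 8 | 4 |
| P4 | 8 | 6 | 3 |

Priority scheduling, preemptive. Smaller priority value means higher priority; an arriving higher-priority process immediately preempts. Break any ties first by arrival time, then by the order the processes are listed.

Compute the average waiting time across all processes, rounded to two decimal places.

2.40

Schedule: | P0 0-2 | P1 2-4 | P2 4-8 | P4 8-14 | P3 14-22 |
Completion: P0=2  P1=4  P2=8  P3=22  P4=14
Turnaround (C−A): P0=2  P1=2  P2=5  P3=19  P4=6
Waiting times: P0=0, P1=0, P2=1, P3=11, P4=0
Average waiting = (0+0+1+11+0) / 5 = 12/5 = 2.40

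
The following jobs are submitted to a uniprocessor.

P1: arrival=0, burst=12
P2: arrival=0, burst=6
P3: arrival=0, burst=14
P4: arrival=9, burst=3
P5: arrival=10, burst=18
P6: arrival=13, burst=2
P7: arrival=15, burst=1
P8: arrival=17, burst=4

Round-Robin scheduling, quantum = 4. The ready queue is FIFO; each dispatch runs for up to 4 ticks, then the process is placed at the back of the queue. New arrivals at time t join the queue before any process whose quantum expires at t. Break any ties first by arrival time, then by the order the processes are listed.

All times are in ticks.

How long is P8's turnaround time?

Schedule: | P1 0-4 | P2 4-8 | P3 8-12 | P1 12-16 | P2 16-18 | P4 18-21 | P5 21-25 | P3 25-29 | P6 29-31 | P7 31-32 | P1 32-36 | P8 36-40 | P5 40-44 | P3 44-48 | P5 48-52 | P3 52-54 | P5 54-60 |
Completion: P1=36  P2=18  P3=54  P4=21  P5=60  P6=31  P7=32  P8=40
Turnaround(P8) = completion − arrival = 40 − 17 = 23

23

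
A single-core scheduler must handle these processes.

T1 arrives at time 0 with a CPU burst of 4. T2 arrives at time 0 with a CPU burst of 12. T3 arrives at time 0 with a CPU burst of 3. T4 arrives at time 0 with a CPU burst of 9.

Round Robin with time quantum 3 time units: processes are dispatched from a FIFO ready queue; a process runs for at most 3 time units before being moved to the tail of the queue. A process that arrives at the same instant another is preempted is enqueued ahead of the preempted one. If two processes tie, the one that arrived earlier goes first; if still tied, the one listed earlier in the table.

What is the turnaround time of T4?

Timeline: | T1 0-3 | T2 3-6 | T3 6-9 | T4 9-12 | T1 12-13 | T2 13-16 | T4 16-19 | T2 19-22 | T4 22-25 | T2 25-28 |
Completion: T1=13  T2=28  T3=9  T4=25
Turnaround (C−A): T1=13  T2=28  T3=9  T4=25
Turnaround(T4) = completion − arrival = 25 − 0 = 25

25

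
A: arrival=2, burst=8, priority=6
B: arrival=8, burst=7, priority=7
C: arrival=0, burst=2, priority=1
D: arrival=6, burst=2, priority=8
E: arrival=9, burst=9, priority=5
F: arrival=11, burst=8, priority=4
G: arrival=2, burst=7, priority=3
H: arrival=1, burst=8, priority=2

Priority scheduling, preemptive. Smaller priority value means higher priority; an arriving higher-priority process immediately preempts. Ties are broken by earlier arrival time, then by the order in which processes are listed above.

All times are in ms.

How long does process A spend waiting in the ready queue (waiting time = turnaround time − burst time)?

Schedule: | C 0-2 | H 2-10 | G 10-17 | F 17-25 | E 25-34 | A 34-42 | B 42-49 | D 49-51 |
Completion: A=42  B=49  C=2  D=51  E=34  F=25  G=17  H=10
Turnaround (C−A): A=40  B=41  C=2  D=45  E=25  F=14  G=15  H=9
Waiting(A) = turnaround − burst = 40 − 8 = 32

32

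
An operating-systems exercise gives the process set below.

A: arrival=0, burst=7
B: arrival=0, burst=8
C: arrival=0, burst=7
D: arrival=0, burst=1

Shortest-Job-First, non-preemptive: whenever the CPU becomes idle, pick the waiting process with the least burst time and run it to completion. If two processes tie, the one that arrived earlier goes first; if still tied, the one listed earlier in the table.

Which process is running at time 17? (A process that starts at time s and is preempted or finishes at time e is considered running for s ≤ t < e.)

B

Schedule: | D 0-1 | A 1-8 | C 8-15 | B 15-23 |
Completion: A=8  B=23  C=15  D=1
Turnaround (C−A): A=8  B=23  C=15  D=1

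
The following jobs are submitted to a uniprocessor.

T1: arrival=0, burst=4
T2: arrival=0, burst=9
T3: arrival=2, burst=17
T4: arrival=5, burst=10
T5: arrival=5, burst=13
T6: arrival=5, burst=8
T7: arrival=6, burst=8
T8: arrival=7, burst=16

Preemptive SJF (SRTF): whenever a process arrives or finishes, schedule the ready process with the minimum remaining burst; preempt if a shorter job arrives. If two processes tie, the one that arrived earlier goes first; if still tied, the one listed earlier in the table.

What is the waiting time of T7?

Gantt: | T1 0-4 | T2 4-13 | T6 13-21 | T7 21-29 | T4 29-39 | T5 39-52 | T8 52-68 | T3 68-85 |
Completion: T1=4  T2=13  T3=85  T4=39  T5=52  T6=21  T7=29  T8=68
Turnaround (C−A): T1=4  T2=13  T3=83  T4=34  T5=47  T6=16  T7=23  T8=61
Waiting(T7) = turnaround − burst = 23 − 8 = 15

15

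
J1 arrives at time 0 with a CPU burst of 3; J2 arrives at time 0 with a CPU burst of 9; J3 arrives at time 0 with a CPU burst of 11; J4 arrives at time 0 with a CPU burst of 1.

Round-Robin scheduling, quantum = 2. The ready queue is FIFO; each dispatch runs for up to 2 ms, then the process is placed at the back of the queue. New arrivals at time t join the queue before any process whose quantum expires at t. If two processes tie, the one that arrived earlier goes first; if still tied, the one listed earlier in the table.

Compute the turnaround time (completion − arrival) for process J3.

Timeline: | J1 0-2 | J2 2-4 | J3 4-6 | J4 6-7 | J1 7-8 | J2 8-10 | J3 10-12 | J2 12-14 | J3 14-16 | J2 16-18 | J3 18-20 | J2 20-21 | J3 21-24 |
Completion: J1=8  J2=21  J3=24  J4=7
Turnaround(J3) = completion − arrival = 24 − 0 = 24

24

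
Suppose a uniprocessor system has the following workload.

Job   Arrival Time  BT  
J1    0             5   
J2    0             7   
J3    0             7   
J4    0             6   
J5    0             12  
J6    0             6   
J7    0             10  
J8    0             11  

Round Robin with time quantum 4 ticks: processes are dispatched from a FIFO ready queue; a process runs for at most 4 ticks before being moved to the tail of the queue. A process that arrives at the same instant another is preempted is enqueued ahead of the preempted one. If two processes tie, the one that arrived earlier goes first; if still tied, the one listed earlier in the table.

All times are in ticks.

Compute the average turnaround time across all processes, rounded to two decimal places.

Gantt: | J1 0-4 | J2 4-8 | J3 8-12 | J4 12-16 | J5 16-20 | J6 20-24 | J7 24-28 | J8 28-32 | J1 32-33 | J2 33-36 | J3 36-39 | J4 39-41 | J5 41-45 | J6 45-47 | J7 47-51 | J8 51-55 | J5 55-59 | J7 59-61 | J8 61-64 |
Completion: J1=33  J2=36  J3=39  J4=41  J5=59  J6=47  J7=61  J8=64
Turnaround (C−A): J1=33  J2=36  J3=39  J4=41  J5=59  J6=47  J7=61  J8=64
Turnaround times: J1=33, J2=36, J3=39, J4=41, J5=59, J6=47, J7=61, J8=64
Average turnaround = (33+36+39+41+59+47+61+64) / 8 = 380/8 = 47.50

47.50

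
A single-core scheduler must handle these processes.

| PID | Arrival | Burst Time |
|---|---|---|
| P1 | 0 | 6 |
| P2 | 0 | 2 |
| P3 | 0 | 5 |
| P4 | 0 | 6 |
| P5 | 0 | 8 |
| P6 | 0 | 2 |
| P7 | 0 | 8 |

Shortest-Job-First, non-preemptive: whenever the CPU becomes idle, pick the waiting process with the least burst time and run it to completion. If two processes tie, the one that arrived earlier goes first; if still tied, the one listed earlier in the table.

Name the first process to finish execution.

P2

Timeline: | P2 0-2 | P6 2-4 | P3 4-9 | P1 9-15 | P4 15-21 | P5 21-29 | P7 29-37 |
Completion: P1=15  P2=2  P3=9  P4=21  P5=29  P6=4  P7=37
Turnaround (C−A): P1=15  P2=2  P3=9  P4=21  P5=29  P6=4  P7=37
Finish order: P2 → P6 → P3 → P1 → P4 → P5 → P7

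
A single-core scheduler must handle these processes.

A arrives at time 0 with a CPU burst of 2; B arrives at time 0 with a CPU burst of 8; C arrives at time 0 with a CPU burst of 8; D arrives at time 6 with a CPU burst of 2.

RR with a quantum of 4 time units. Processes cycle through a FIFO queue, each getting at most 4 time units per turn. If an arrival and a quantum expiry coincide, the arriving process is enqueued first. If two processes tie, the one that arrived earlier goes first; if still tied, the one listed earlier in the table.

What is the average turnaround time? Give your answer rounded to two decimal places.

11.00

Schedule: | A 0-2 | B 2-6 | C 6-10 | D 10-12 | B 12-16 | C 16-20 |
Completion: A=2  B=16  C=20  D=12
Turnaround (C−A): A=2  B=16  C=20  D=6
Turnaround times: A=2, B=16, C=20, D=6
Average turnaround = (2+16+20+6) / 4 = 44/4 = 11.00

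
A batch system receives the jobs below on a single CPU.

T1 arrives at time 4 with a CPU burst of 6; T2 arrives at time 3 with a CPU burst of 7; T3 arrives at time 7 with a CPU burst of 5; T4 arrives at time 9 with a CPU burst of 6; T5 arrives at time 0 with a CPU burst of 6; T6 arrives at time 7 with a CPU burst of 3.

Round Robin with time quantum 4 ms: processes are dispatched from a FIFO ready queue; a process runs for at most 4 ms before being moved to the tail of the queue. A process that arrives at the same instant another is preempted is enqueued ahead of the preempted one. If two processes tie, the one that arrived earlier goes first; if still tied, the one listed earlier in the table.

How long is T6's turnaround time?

14

Gantt: | T5 0-4 | T2 4-8 | T1 8-12 | T5 12-14 | T3 14-18 | T6 18-21 | T2 21-24 | T4 24-28 | T1 28-30 | T3 30-31 | T4 31-33 |
Completion: T1=30  T2=24  T3=31  T4=33  T5=14  T6=21
Turnaround(T6) = completion − arrival = 21 − 7 = 14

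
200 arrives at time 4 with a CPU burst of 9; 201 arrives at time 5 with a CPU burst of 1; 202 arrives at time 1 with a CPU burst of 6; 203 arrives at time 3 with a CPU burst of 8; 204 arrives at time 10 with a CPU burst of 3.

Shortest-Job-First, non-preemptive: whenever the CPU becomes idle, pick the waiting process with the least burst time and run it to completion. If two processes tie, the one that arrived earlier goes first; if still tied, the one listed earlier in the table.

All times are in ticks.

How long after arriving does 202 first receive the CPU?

Schedule: | idle 0-1 | 202 1-7 | 201 7-8 | 203 8-16 | 204 16-19 | 200 19-28 |
Completion: 200=28  201=8  202=7  203=16  204=19
Turnaround (C−A): 200=24  201=3  202=6  203=13  204=9
Response(202) = first start − arrival = 1 − 1 = 0

0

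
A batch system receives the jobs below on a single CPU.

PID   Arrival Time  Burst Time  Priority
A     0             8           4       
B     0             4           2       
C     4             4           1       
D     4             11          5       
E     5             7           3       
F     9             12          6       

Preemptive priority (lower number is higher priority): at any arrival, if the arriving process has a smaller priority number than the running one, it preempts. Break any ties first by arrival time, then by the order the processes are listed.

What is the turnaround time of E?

10

Timeline: | B 0-4 | C 4-8 | E 8-15 | A 15-23 | D 23-34 | F 34-46 |
Completion: A=23  B=4  C=8  D=34  E=15  F=46
Turnaround (C−A): A=23  B=4  C=4  D=30  E=10  F=37
Turnaround(E) = completion − arrival = 15 − 5 = 10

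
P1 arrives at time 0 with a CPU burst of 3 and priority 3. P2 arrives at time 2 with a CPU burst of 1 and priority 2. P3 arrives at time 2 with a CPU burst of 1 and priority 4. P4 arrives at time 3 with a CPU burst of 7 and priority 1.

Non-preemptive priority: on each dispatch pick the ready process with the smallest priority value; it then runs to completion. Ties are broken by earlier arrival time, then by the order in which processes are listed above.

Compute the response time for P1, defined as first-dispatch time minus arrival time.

Schedule: | P1 0-3 | P4 3-10 | P2 10-11 | P3 11-12 |
Completion: P1=3  P2=11  P3=12  P4=10
Turnaround (C−A): P1=3  P2=9  P3=10  P4=7
Response(P1) = first start − arrival = 0 − 0 = 0

0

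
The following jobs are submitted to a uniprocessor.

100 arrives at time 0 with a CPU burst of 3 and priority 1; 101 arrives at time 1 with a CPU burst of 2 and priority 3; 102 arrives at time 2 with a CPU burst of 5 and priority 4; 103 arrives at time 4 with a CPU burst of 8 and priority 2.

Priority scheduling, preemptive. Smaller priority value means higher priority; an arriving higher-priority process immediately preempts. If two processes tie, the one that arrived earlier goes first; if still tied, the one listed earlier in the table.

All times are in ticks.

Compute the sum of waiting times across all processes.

21

Timeline: | 100 0-3 | 101 3-4 | 103 4-12 | 101 12-13 | 102 13-18 |
Completion: 100=3  101=13  102=18  103=12
Turnaround (C−A): 100=3  101=12  102=16  103=8
Waiting = turnaround − burst: 100=0, 101=10, 102=11, 103=0
Total waiting = 0 + 10 + 11 + 0 = 21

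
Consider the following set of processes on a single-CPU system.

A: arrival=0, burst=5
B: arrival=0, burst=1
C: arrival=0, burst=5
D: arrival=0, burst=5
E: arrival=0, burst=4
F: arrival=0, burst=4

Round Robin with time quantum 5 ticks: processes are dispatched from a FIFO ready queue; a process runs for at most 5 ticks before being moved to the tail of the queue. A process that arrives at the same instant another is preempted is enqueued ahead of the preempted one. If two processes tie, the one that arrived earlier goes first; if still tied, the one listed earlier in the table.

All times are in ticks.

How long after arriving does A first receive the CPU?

0

Timeline: | A 0-5 | B 5-6 | C 6-11 | D 11-16 | E 16-20 | F 20-24 |
Completion: A=5  B=6  C=11  D=16  E=20  F=24
Turnaround (C−A): A=5  B=6  C=11  D=16  E=20  F=24
Response(A) = first start − arrival = 0 − 0 = 0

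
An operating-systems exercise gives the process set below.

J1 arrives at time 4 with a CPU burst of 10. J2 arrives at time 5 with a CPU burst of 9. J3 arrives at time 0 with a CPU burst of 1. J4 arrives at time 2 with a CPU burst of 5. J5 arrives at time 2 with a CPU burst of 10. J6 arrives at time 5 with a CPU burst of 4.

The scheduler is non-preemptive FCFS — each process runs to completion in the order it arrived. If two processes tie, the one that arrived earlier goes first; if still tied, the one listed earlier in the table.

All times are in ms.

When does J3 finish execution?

1

Timeline: | J3 0-1 | idle 1-2 | J4 2-7 | J5 7-17 | J1 17-27 | J2 27-36 | J6 36-40 |
Completion: J1=27  J2=36  J3=1  J4=7  J5=17  J6=40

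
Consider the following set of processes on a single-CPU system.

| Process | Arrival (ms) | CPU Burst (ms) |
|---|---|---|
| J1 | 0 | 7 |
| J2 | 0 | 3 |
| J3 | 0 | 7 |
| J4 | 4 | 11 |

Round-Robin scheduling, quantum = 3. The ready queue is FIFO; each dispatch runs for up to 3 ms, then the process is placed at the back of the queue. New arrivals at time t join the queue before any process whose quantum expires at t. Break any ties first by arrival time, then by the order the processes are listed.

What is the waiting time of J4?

Timeline: | J1 0-3 | J2 3-6 | J3 6-9 | J1 9-12 | J4 12-15 | J3 15-18 | J1 18-19 | J4 19-22 | J3 22-23 | J4 23-28 |
Completion: J1=19  J2=6  J3=23  J4=28
Waiting(J4) = turnaround − burst = 24 − 11 = 13

13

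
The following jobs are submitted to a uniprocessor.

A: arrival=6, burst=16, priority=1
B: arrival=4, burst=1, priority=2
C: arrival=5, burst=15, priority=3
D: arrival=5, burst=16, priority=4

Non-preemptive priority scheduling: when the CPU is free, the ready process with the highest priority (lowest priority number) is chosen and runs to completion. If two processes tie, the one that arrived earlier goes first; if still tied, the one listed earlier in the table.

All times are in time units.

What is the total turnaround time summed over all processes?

Timeline: | idle 0-4 | B 4-5 | C 5-20 | A 20-36 | D 36-52 |
Completion: A=36  B=5  C=20  D=52
Turnaround = completion − arrival: A=30, B=1, C=15, D=47
Total turnaround = 30 + 1 + 15 + 47 = 93

93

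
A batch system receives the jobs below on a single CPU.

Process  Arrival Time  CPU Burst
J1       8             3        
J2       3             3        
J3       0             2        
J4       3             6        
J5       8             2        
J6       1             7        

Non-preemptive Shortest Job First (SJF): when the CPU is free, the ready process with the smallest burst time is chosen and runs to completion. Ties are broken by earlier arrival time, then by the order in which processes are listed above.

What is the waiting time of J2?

8

Gantt: | J3 0-2 | J6 2-9 | J5 9-11 | J2 11-14 | J1 14-17 | J4 17-23 |
Completion: J1=17  J2=14  J3=2  J4=23  J5=11  J6=9
Turnaround (C−A): J1=9  J2=11  J3=2  J4=20  J5=3  J6=8
Waiting(J2) = turnaround − burst = 11 − 3 = 8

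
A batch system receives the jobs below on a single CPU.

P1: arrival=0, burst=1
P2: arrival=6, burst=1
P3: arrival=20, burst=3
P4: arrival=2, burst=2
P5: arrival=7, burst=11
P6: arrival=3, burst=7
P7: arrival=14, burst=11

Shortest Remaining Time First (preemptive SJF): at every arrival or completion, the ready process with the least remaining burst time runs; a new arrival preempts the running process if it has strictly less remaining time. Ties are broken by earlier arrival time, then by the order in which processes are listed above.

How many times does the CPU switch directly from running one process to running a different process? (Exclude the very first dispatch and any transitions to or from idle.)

Gantt: | P1 0-1 | idle 1-2 | P4 2-4 | P6 4-6 | P2 6-7 | P6 7-12 | P5 12-23 | P3 23-26 | P7 26-37 |
Completion: P1=1  P2=7  P3=26  P4=4  P5=23  P6=12  P7=37

6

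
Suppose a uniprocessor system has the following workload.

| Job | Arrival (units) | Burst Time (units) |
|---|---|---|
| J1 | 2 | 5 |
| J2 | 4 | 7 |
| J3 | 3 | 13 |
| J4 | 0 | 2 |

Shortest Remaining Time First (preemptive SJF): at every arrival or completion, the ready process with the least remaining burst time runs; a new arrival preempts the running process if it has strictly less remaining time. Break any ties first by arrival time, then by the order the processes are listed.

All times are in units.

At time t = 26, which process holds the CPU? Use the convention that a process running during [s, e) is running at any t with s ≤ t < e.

J3

Gantt: | J4 0-2 | J1 2-7 | J2 7-14 | J3 14-27 |
Completion: J1=7  J2=14  J3=27  J4=2
Turnaround (C−A): J1=5  J2=10  J3=24  J4=2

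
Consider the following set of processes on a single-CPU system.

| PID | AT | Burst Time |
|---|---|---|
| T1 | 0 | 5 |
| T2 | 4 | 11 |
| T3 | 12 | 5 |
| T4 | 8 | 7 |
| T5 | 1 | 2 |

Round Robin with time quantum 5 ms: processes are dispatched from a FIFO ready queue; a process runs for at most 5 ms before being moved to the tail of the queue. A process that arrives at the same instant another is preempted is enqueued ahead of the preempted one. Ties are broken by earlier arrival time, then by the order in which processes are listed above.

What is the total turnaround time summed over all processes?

68

Timeline: | T1 0-5 | T5 5-7 | T2 7-12 | T4 12-17 | T3 17-22 | T2 22-27 | T4 27-29 | T2 29-30 |
Completion: T1=5  T2=30  T3=22  T4=29  T5=7
Turnaround = completion − arrival: T1=5, T2=26, T3=10, T4=21, T5=6
Total turnaround = 5 + 26 + 10 + 21 + 6 = 68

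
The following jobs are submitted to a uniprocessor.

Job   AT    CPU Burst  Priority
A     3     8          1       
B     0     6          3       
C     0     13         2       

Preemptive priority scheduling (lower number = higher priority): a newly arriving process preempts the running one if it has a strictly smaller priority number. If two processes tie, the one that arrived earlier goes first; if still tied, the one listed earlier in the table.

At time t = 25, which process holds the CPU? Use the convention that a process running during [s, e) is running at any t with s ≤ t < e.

B

Gantt: | C 0-3 | A 3-11 | C 11-21 | B 21-27 |
Completion: A=11  B=27  C=21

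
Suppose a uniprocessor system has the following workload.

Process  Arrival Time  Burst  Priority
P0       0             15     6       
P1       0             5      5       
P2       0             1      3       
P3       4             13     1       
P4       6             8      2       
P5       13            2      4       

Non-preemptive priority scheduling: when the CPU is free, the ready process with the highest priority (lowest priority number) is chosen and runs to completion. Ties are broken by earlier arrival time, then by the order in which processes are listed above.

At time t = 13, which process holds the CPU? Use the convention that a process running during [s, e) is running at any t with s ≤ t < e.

P3

Timeline: | P2 0-1 | P1 1-6 | P3 6-19 | P4 19-27 | P5 27-29 | P0 29-44 |
Completion: P0=44  P1=6  P2=1  P3=19  P4=27  P5=29
Turnaround (C−A): P0=44  P1=6  P2=1  P3=15  P4=21  P5=16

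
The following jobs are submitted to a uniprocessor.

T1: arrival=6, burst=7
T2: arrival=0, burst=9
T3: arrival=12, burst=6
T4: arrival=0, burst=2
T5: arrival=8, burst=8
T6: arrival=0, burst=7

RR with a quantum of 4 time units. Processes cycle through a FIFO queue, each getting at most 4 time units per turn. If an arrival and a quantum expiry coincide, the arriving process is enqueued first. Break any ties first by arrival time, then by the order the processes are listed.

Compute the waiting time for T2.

Gantt: | T2 0-4 | T4 4-6 | T6 6-10 | T2 10-14 | T1 14-18 | T5 18-22 | T6 22-25 | T3 25-29 | T2 29-30 | T1 30-33 | T5 33-37 | T3 37-39 |
Completion: T1=33  T2=30  T3=39  T4=6  T5=37  T6=25
Turnaround (C−A): T1=27  T2=30  T3=27  T4=6  T5=29  T6=25
Waiting(T2) = turnaround − burst = 30 − 9 = 21

21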